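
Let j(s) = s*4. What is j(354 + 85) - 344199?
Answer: -342443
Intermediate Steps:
j(s) = 4*s
j(354 + 85) - 344199 = 4*(354 + 85) - 344199 = 4*439 - 344199 = 1756 - 344199 = -342443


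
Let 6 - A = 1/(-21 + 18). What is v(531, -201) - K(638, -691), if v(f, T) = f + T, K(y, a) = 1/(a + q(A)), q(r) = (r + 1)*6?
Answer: 213511/647 ≈ 330.00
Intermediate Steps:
A = 19/3 (A = 6 - 1/(-21 + 18) = 6 - 1/(-3) = 6 - 1*(-⅓) = 6 + ⅓ = 19/3 ≈ 6.3333)
q(r) = 6 + 6*r (q(r) = (1 + r)*6 = 6 + 6*r)
K(y, a) = 1/(44 + a) (K(y, a) = 1/(a + (6 + 6*(19/3))) = 1/(a + (6 + 38)) = 1/(a + 44) = 1/(44 + a))
v(f, T) = T + f
v(531, -201) - K(638, -691) = (-201 + 531) - 1/(44 - 691) = 330 - 1/(-647) = 330 - 1*(-1/647) = 330 + 1/647 = 213511/647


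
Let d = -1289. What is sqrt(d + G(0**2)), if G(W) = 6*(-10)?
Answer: I*sqrt(1349) ≈ 36.729*I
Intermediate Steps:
G(W) = -60
sqrt(d + G(0**2)) = sqrt(-1289 - 60) = sqrt(-1349) = I*sqrt(1349)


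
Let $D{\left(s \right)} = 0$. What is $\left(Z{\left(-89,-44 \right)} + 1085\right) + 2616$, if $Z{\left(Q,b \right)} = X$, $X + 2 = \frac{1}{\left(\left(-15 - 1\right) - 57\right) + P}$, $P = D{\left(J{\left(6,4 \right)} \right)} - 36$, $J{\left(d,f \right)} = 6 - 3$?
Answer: $\frac{403190}{109} \approx 3699.0$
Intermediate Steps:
$J{\left(d,f \right)} = 3$ ($J{\left(d,f \right)} = 6 - 3 = 3$)
$P = -36$ ($P = 0 - 36 = -36$)
$X = - \frac{219}{109}$ ($X = -2 + \frac{1}{\left(\left(-15 - 1\right) - 57\right) - 36} = -2 + \frac{1}{\left(-16 - 57\right) - 36} = -2 + \frac{1}{-73 - 36} = -2 + \frac{1}{-109} = -2 - \frac{1}{109} = - \frac{219}{109} \approx -2.0092$)
$Z{\left(Q,b \right)} = - \frac{219}{109}$
$\left(Z{\left(-89,-44 \right)} + 1085\right) + 2616 = \left(- \frac{219}{109} + 1085\right) + 2616 = \frac{118046}{109} + 2616 = \frac{403190}{109}$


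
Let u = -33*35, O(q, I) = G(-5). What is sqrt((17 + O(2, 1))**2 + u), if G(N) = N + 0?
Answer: I*sqrt(1011) ≈ 31.796*I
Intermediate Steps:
G(N) = N
O(q, I) = -5
u = -1155
sqrt((17 + O(2, 1))**2 + u) = sqrt((17 - 5)**2 - 1155) = sqrt(12**2 - 1155) = sqrt(144 - 1155) = sqrt(-1011) = I*sqrt(1011)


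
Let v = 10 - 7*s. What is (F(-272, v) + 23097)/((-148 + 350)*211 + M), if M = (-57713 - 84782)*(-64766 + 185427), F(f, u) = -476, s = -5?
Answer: -22621/17193546573 ≈ -1.3157e-6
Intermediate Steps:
v = 45 (v = 10 - 7*(-5) = 10 + 35 = 45)
M = -17193589195 (M = -142495*120661 = -17193589195)
(F(-272, v) + 23097)/((-148 + 350)*211 + M) = (-476 + 23097)/((-148 + 350)*211 - 17193589195) = 22621/(202*211 - 17193589195) = 22621/(42622 - 17193589195) = 22621/(-17193546573) = 22621*(-1/17193546573) = -22621/17193546573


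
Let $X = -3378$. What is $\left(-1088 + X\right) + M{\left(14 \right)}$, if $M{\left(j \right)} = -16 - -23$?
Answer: $-4459$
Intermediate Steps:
$M{\left(j \right)} = 7$ ($M{\left(j \right)} = -16 + 23 = 7$)
$\left(-1088 + X\right) + M{\left(14 \right)} = \left(-1088 - 3378\right) + 7 = -4466 + 7 = -4459$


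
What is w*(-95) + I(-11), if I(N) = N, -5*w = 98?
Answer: 1851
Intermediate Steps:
w = -98/5 (w = -⅕*98 = -98/5 ≈ -19.600)
w*(-95) + I(-11) = -98/5*(-95) - 11 = 1862 - 11 = 1851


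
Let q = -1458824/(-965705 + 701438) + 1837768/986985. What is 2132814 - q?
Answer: 61810528523156026/28980840555 ≈ 2.1328e+6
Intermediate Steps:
q = 213944315744/28980840555 (q = -1458824/(-264267) + 1837768*(1/986985) = -1458824*(-1/264267) + 1837768/986985 = 1458824/264267 + 1837768/986985 = 213944315744/28980840555 ≈ 7.3823)
2132814 - q = 2132814 - 1*213944315744/28980840555 = 2132814 - 213944315744/28980840555 = 61810528523156026/28980840555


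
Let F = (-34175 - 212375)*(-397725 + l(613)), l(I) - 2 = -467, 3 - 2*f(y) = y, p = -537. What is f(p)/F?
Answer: 9/3272458150 ≈ 2.7502e-9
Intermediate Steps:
f(y) = 3/2 - y/2
l(I) = -465 (l(I) = 2 - 467 = -465)
F = 98173744500 (F = (-34175 - 212375)*(-397725 - 465) = -246550*(-398190) = 98173744500)
f(p)/F = (3/2 - ½*(-537))/98173744500 = (3/2 + 537/2)*(1/98173744500) = 270*(1/98173744500) = 9/3272458150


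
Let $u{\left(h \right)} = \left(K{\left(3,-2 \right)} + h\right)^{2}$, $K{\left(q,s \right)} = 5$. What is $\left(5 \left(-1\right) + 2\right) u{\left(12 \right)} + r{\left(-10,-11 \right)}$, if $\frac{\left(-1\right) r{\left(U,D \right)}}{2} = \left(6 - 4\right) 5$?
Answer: $-887$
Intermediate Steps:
$r{\left(U,D \right)} = -20$ ($r{\left(U,D \right)} = - 2 \left(6 - 4\right) 5 = - 2 \cdot 2 \cdot 5 = \left(-2\right) 10 = -20$)
$u{\left(h \right)} = \left(5 + h\right)^{2}$
$\left(5 \left(-1\right) + 2\right) u{\left(12 \right)} + r{\left(-10,-11 \right)} = \left(5 \left(-1\right) + 2\right) \left(5 + 12\right)^{2} - 20 = \left(-5 + 2\right) 17^{2} - 20 = \left(-3\right) 289 - 20 = -867 - 20 = -887$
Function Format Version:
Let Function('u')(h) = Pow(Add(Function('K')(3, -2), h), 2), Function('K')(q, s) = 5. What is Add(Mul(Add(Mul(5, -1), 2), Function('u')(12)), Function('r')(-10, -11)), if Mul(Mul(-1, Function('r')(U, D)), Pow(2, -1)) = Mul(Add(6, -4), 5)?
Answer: -887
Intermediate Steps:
Function('r')(U, D) = -20 (Function('r')(U, D) = Mul(-2, Mul(Add(6, -4), 5)) = Mul(-2, Mul(2, 5)) = Mul(-2, 10) = -20)
Function('u')(h) = Pow(Add(5, h), 2)
Add(Mul(Add(Mul(5, -1), 2), Function('u')(12)), Function('r')(-10, -11)) = Add(Mul(Add(Mul(5, -1), 2), Pow(Add(5, 12), 2)), -20) = Add(Mul(Add(-5, 2), Pow(17, 2)), -20) = Add(Mul(-3, 289), -20) = Add(-867, -20) = -887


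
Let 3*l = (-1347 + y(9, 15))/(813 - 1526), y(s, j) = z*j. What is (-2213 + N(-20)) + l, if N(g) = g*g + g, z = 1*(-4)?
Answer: -1306460/713 ≈ -1832.3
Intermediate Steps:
z = -4
y(s, j) = -4*j
N(g) = g + g**2 (N(g) = g**2 + g = g + g**2)
l = 469/713 (l = ((-1347 - 4*15)/(813 - 1526))/3 = ((-1347 - 60)/(-713))/3 = (-1407*(-1/713))/3 = (1/3)*(1407/713) = 469/713 ≈ 0.65778)
(-2213 + N(-20)) + l = (-2213 - 20*(1 - 20)) + 469/713 = (-2213 - 20*(-19)) + 469/713 = (-2213 + 380) + 469/713 = -1833 + 469/713 = -1306460/713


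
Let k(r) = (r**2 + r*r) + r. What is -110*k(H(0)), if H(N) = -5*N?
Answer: 0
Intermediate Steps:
k(r) = r + 2*r**2 (k(r) = (r**2 + r**2) + r = 2*r**2 + r = r + 2*r**2)
-110*k(H(0)) = -110*(-5*0)*(1 + 2*(-5*0)) = -0*(1 + 2*0) = -0*(1 + 0) = -0 = -110*0 = 0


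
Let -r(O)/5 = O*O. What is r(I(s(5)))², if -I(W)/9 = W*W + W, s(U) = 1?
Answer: 2624400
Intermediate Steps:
I(W) = -9*W - 9*W² (I(W) = -9*(W*W + W) = -9*(W² + W) = -9*(W + W²) = -9*W - 9*W²)
r(O) = -5*O² (r(O) = -5*O*O = -5*O²)
r(I(s(5)))² = (-5*81*(1 + 1)²)² = (-5*(-9*1*2)²)² = (-5*(-18)²)² = (-5*324)² = (-1620)² = 2624400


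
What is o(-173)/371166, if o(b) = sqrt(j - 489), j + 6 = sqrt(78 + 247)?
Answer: sqrt(-495 + 5*sqrt(13))/371166 ≈ 5.8841e-5*I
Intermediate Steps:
j = -6 + 5*sqrt(13) (j = -6 + sqrt(78 + 247) = -6 + sqrt(325) = -6 + 5*sqrt(13) ≈ 12.028)
o(b) = sqrt(-495 + 5*sqrt(13)) (o(b) = sqrt((-6 + 5*sqrt(13)) - 489) = sqrt(-495 + 5*sqrt(13)))
o(-173)/371166 = sqrt(-495 + 5*sqrt(13))/371166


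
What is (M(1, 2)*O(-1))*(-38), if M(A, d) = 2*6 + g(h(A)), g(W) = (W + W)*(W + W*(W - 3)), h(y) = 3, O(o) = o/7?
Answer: 1140/7 ≈ 162.86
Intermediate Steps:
O(o) = o/7 (O(o) = o*(⅐) = o/7)
g(W) = 2*W*(W + W*(-3 + W)) (g(W) = (2*W)*(W + W*(-3 + W)) = 2*W*(W + W*(-3 + W)))
M(A, d) = 30 (M(A, d) = 2*6 + 2*3²*(-2 + 3) = 12 + 2*9*1 = 12 + 18 = 30)
(M(1, 2)*O(-1))*(-38) = (30*((⅐)*(-1)))*(-38) = (30*(-⅐))*(-38) = -30/7*(-38) = 1140/7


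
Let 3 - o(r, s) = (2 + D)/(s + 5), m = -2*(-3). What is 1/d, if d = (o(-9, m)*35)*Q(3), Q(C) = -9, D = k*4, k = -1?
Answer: -11/11025 ≈ -0.00099773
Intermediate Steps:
D = -4 (D = -1*4 = -4)
m = 6
o(r, s) = 3 + 2/(5 + s) (o(r, s) = 3 - (2 - 4)/(s + 5) = 3 - (-2)/(5 + s) = 3 + 2/(5 + s))
d = -11025/11 (d = (((17 + 3*6)/(5 + 6))*35)*(-9) = (((17 + 18)/11)*35)*(-9) = (((1/11)*35)*35)*(-9) = ((35/11)*35)*(-9) = (1225/11)*(-9) = -11025/11 ≈ -1002.3)
1/d = 1/(-11025/11) = -11/11025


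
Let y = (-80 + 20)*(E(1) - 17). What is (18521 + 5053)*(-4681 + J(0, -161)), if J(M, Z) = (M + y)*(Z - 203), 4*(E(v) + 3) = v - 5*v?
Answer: -10922329254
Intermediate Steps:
E(v) = -3 - v (E(v) = -3 + (v - 5*v)/4 = -3 + (-4*v)/4 = -3 - v)
y = 1260 (y = (-80 + 20)*((-3 - 1*1) - 17) = -60*((-3 - 1) - 17) = -60*(-4 - 17) = -60*(-21) = 1260)
J(M, Z) = (-203 + Z)*(1260 + M) (J(M, Z) = (M + 1260)*(Z - 203) = (1260 + M)*(-203 + Z) = (-203 + Z)*(1260 + M))
(18521 + 5053)*(-4681 + J(0, -161)) = (18521 + 5053)*(-4681 + (-255780 - 203*0 + 1260*(-161) + 0*(-161))) = 23574*(-4681 + (-255780 + 0 - 202860 + 0)) = 23574*(-4681 - 458640) = 23574*(-463321) = -10922329254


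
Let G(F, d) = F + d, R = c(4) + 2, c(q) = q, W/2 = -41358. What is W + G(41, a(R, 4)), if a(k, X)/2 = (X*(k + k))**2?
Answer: -78067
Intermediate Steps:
W = -82716 (W = 2*(-41358) = -82716)
R = 6 (R = 4 + 2 = 6)
a(k, X) = 8*X**2*k**2 (a(k, X) = 2*(X*(k + k))**2 = 2*(X*(2*k))**2 = 2*(2*X*k)**2 = 2*(4*X**2*k**2) = 8*X**2*k**2)
W + G(41, a(R, 4)) = -82716 + (41 + 8*4**2*6**2) = -82716 + (41 + 8*16*36) = -82716 + (41 + 4608) = -82716 + 4649 = -78067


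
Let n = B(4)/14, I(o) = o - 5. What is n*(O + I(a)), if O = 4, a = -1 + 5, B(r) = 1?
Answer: 3/14 ≈ 0.21429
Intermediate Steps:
a = 4
I(o) = -5 + o
n = 1/14 ≈ 0.071429
n*(O + I(a)) = (4 + (-5 + 4))/14 = (4 - 1)/14 = (1/14)*3 = 3/14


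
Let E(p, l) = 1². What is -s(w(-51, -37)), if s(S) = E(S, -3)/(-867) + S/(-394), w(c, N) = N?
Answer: -31685/341598 ≈ -0.092755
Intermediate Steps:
E(p, l) = 1
s(S) = -1/867 - S/394 (s(S) = 1/(-867) + S/(-394) = 1*(-1/867) + S*(-1/394) = -1/867 - S/394)
-s(w(-51, -37)) = -(-1/867 - 1/394*(-37)) = -(-1/867 + 37/394) = -1*31685/341598 = -31685/341598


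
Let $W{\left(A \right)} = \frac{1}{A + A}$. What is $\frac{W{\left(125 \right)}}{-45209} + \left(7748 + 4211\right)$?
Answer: $\frac{135163607749}{11302250} \approx 11959.0$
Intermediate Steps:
$W{\left(A \right)} = \frac{1}{2 A}$
$\frac{W{\left(125 \right)}}{-45209} + \left(7748 + 4211\right) = \frac{\frac{1}{2} \cdot \frac{1}{125}}{-45209} + \left(7748 + 4211\right) = \frac{1}{2} \cdot \frac{1}{125} \left(- \frac{1}{45209}\right) + 11959 = \frac{1}{250} \left(- \frac{1}{45209}\right) + 11959 = - \frac{1}{11302250} + 11959 = \frac{135163607749}{11302250}$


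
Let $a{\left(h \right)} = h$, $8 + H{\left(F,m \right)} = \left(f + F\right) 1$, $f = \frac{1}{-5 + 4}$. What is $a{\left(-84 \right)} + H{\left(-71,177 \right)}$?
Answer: $-164$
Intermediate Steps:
$f = -1$ ($f = \frac{1}{-1} = -1$)
$H{\left(F,m \right)} = -9 + F$ ($H{\left(F,m \right)} = -8 + \left(-1 + F\right) 1 = -8 + \left(-1 + F\right) = -9 + F$)
$a{\left(-84 \right)} + H{\left(-71,177 \right)} = -84 - 80 = -164$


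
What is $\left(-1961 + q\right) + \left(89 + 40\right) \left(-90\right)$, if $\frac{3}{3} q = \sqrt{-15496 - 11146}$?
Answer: $-13571 + i \sqrt{26642} \approx -13571.0 + 163.22 i$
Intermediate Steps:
$q = i \sqrt{26642}$ ($q = \sqrt{-15496 - 11146} = \sqrt{-26642} = i \sqrt{26642} \approx 163.22 i$)
$\left(-1961 + q\right) + \left(89 + 40\right) \left(-90\right) = \left(-1961 + i \sqrt{26642}\right) + \left(89 + 40\right) \left(-90\right) = \left(-1961 + i \sqrt{26642}\right) + 129 \left(-90\right) = \left(-1961 + i \sqrt{26642}\right) - 11610 = -13571 + i \sqrt{26642}$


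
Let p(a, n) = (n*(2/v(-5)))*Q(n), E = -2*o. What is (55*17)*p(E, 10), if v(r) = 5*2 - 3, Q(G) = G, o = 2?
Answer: 187000/7 ≈ 26714.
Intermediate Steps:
v(r) = 7 (v(r) = 10 - 3 = 7)
E = -4 (E = -2*2 = -4)
p(a, n) = 2*n²/7 (p(a, n) = (n*(2/7))*n = (2*n/7)*n = 2*n²/7)
(55*17)*p(E, 10) = (55*17)*((2/7)*10²) = 935*((2/7)*100) = 935*(200/7) = 187000/7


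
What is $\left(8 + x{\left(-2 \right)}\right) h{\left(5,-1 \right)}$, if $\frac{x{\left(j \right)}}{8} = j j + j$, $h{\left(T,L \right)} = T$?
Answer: $120$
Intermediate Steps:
$x{\left(j \right)} = 8 j + 8 j^{2}$ ($x{\left(j \right)} = 8 \left(j j + j\right) = 8 \left(j^{2} + j\right) = 8 \left(j + j^{2}\right) = 8 j + 8 j^{2}$)
$\left(8 + x{\left(-2 \right)}\right) h{\left(5,-1 \right)} = \left(8 + 8 \left(-2\right) \left(1 - 2\right)\right) 5 = \left(8 + 8 \left(-2\right) \left(-1\right)\right) 5 = \left(8 + 16\right) 5 = 24 \cdot 5 = 120$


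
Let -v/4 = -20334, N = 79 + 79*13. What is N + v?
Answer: 82442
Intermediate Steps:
N = 1106 (N = 79 + 1027 = 1106)
v = 81336 (v = -4*(-20334) = 81336)
N + v = 1106 + 81336 = 82442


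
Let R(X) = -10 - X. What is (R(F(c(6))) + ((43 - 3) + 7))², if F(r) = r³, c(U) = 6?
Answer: 32041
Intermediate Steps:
(R(F(c(6))) + ((43 - 3) + 7))² = ((-10 - 1*6³) + ((43 - 3) + 7))² = ((-10 - 1*216) + (40 + 7))² = ((-10 - 216) + 47)² = (-226 + 47)² = (-179)² = 32041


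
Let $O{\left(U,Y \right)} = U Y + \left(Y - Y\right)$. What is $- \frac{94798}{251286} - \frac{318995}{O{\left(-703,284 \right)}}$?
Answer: $\frac{987618827}{809189556} \approx 1.2205$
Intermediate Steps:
$O{\left(U,Y \right)} = U Y$ ($O{\left(U,Y \right)} = U Y + 0 = U Y$)
$- \frac{94798}{251286} - \frac{318995}{O{\left(-703,284 \right)}} = - \frac{94798}{251286} - \frac{318995}{\left(-703\right) 284} = \left(-94798\right) \frac{1}{251286} - \frac{318995}{-199652} = - \frac{1529}{4053} - - \frac{318995}{199652} = - \frac{1529}{4053} + \frac{318995}{199652} = \frac{987618827}{809189556}$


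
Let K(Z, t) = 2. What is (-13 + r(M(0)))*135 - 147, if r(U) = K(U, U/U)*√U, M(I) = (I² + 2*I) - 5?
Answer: -1902 + 270*I*√5 ≈ -1902.0 + 603.74*I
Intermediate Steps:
M(I) = -5 + I² + 2*I
r(U) = 2*√U
(-13 + r(M(0)))*135 - 147 = (-13 + 2*√(-5 + 0² + 2*0))*135 - 147 = (-13 + 2*√(-5 + 0 + 0))*135 - 147 = (-13 + 2*√(-5))*135 - 147 = (-13 + 2*(I*√5))*135 - 147 = (-13 + 2*I*√5)*135 - 147 = (-1755 + 270*I*√5) - 147 = -1902 + 270*I*√5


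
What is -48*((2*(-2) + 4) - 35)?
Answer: 1680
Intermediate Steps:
-48*((2*(-2) + 4) - 35) = -48*((-4 + 4) - 35) = -48*(0 - 35) = -48*(-35) = 1680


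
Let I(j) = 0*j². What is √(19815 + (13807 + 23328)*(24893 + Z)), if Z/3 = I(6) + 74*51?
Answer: 4*√84053990 ≈ 36672.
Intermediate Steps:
I(j) = 0
Z = 11322 (Z = 3*(0 + 74*51) = 3*(0 + 3774) = 3*3774 = 11322)
√(19815 + (13807 + 23328)*(24893 + Z)) = √(19815 + (13807 + 23328)*(24893 + 11322)) = √(19815 + 37135*36215) = √(19815 + 1344844025) = √1344863840 = 4*√84053990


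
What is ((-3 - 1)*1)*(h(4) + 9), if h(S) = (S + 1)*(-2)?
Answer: 4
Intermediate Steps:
h(S) = -2 - 2*S (h(S) = (1 + S)*(-2) = -2 - 2*S)
((-3 - 1)*1)*(h(4) + 9) = ((-3 - 1)*1)*((-2 - 2*4) + 9) = (-4*1)*((-2 - 8) + 9) = -4*(-10 + 9) = -4*(-1) = 4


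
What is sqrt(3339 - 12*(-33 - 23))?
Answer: sqrt(4011) ≈ 63.332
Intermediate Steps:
sqrt(3339 - 12*(-33 - 23)) = sqrt(3339 - 12*(-56)) = sqrt(3339 + 672) = sqrt(4011)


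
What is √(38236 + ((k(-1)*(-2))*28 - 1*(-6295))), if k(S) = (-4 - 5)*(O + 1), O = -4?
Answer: √43019 ≈ 207.41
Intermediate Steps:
k(S) = 27 (k(S) = (-4 - 5)*(-4 + 1) = -9*(-3) = 27)
√(38236 + ((k(-1)*(-2))*28 - 1*(-6295))) = √(38236 + ((27*(-2))*28 - 1*(-6295))) = √(38236 + (-54*28 + 6295)) = √(38236 + (-1512 + 6295)) = √(38236 + 4783) = √43019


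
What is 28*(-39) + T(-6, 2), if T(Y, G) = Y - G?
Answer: -1100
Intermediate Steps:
28*(-39) + T(-6, 2) = 28*(-39) + (-6 - 1*2) = -1092 + (-6 - 2) = -1092 - 8 = -1100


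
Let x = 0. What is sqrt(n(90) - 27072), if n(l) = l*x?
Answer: 24*I*sqrt(47) ≈ 164.54*I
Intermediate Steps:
n(l) = 0 (n(l) = l*0 = 0)
sqrt(n(90) - 27072) = sqrt(0 - 27072) = sqrt(-27072) = 24*I*sqrt(47)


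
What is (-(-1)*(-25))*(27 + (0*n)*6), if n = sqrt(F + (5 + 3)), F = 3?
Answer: -675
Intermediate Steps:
n = sqrt(11) (n = sqrt(3 + (5 + 3)) = sqrt(3 + 8) = sqrt(11) ≈ 3.3166)
(-(-1)*(-25))*(27 + (0*n)*6) = (-(-1)*(-25))*(27 + (0*sqrt(11))*6) = (-1*25)*(27 + 0*6) = -25*(27 + 0) = -25*27 = -675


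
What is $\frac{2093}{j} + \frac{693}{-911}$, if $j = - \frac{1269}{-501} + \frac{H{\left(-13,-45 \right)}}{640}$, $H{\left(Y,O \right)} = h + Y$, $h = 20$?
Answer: $\frac{203602135163}{247690879} \approx 822.0$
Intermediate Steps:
$H{\left(Y,O \right)} = 20 + Y$
$j = \frac{271889}{106880}$ ($j = - \frac{1269}{-501} + \frac{20 - 13}{640} = \left(-1269\right) \left(- \frac{1}{501}\right) + 7 \cdot \frac{1}{640} = \frac{423}{167} + \frac{7}{640} = \frac{271889}{106880} \approx 2.5439$)
$\frac{2093}{j} + \frac{693}{-911} = \frac{2093}{\frac{271889}{106880}} + \frac{693}{-911} = 2093 \cdot \frac{106880}{271889} + 693 \left(- \frac{1}{911}\right) = \frac{223699840}{271889} - \frac{693}{911} = \frac{203602135163}{247690879}$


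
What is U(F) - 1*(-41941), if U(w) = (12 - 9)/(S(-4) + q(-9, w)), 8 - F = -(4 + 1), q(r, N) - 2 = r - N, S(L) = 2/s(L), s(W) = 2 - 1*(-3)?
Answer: 4110203/98 ≈ 41941.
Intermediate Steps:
s(W) = 5 (s(W) = 2 + 3 = 5)
S(L) = ⅖ (S(L) = 2/5 = 2*(⅕) = ⅖)
q(r, N) = 2 + r - N (q(r, N) = 2 + (r - N) = 2 + r - N)
F = 13 (F = 8 - (-1)*(4 + 1) = 8 - (-1)*5 = 8 - 1*(-5) = 8 + 5 = 13)
U(w) = 3/(-33/5 - w) (U(w) = (12 - 9)/(⅖ + (2 - 9 - w)) = 3/(⅖ + (-7 - w)) = 3/(-33/5 - w))
U(F) - 1*(-41941) = -15/(33 + 5*13) - 1*(-41941) = -15/(33 + 65) + 41941 = -15/98 + 41941 = 4110203/98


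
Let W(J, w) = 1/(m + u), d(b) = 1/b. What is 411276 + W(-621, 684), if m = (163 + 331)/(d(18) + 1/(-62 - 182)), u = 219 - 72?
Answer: 452993781173/1101435 ≈ 4.1128e+5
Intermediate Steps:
u = 147
m = 1084824/113 (m = (163 + 331)/(1/18 + 1/(-62 - 182)) = 494/(1/18 + 1/(-244)) = 494/(1/18 - 1/244) = 494/(113/2196) = 494*(2196/113) = 1084824/113 ≈ 9600.2)
W(J, w) = 113/1101435 (W(J, w) = 1/(1084824/113 + 147) = 1/(1101435/113) = 113/1101435)
411276 + W(-621, 684) = 411276 + 113/1101435 = 452993781173/1101435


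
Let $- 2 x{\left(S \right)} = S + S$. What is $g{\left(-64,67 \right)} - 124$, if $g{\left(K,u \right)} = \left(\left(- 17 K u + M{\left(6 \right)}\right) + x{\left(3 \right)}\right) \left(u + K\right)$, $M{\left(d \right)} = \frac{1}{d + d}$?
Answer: $\frac{874221}{4} \approx 2.1856 \cdot 10^{5}$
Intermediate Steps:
$M{\left(d \right)} = \frac{1}{2 d}$
$x{\left(S \right)} = - S$ ($x{\left(S \right)} = - \frac{S + S}{2} = - \frac{2 S}{2} = - S$)
$g{\left(K,u \right)} = \left(- \frac{35}{12} - 17 K u\right) \left(K + u\right)$ ($g{\left(K,u \right)} = \left(\left(- 17 K u + \frac{1}{2 \cdot 6}\right) - 3\right) \left(u + K\right) = \left(\left(- 17 K u + \frac{1}{2} \cdot \frac{1}{6}\right) - 3\right) \left(K + u\right) = \left(\left(- 17 K u + \frac{1}{12}\right) - 3\right) \left(K + u\right) = \left(\left(\frac{1}{12} - 17 K u\right) - 3\right) \left(K + u\right) = \left(- \frac{35}{12} - 17 K u\right) \left(K + u\right)$)
$g{\left(-64,67 \right)} - 124 = \left(\left(- \frac{35}{12}\right) \left(-64\right) - \frac{2345}{12} - - 1088 \cdot 67^{2} - 1139 \left(-64\right)^{2}\right) - 124 = \left(\frac{560}{3} - \frac{2345}{12} - \left(-1088\right) 4489 - 1139 \cdot 4096\right) - 124 = \left(\frac{560}{3} - \frac{2345}{12} + 4884032 - 4665344\right) - 124 = \frac{874717}{4} - 124 = \frac{874221}{4}$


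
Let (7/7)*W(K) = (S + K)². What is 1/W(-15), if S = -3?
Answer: 1/324 ≈ 0.0030864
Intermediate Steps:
W(K) = (-3 + K)²
1/W(-15) = 1/((-3 - 15)²) = 1/((-18)²) = 1/324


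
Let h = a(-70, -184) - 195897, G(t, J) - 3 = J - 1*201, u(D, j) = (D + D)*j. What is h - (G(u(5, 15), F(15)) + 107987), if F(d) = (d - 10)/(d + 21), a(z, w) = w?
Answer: -10939325/36 ≈ -3.0387e+5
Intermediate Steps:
u(D, j) = 2*D*j (u(D, j) = (2*D)*j = 2*D*j)
F(d) = (-10 + d)/(21 + d)
G(t, J) = -198 + J (G(t, J) = 3 + (J - 1*201) = 3 + (J - 201) = 3 + (-201 + J) = -198 + J)
h = -196081 (h = -184 - 195897 = -196081)
h - (G(u(5, 15), F(15)) + 107987) = -196081 - ((-198 + (-10 + 15)/(21 + 15)) + 107987) = -196081 - ((-198 + 5/36) + 107987) = -196081 - (-7123/36 + 107987) = -196081 - 1*3880409/36 = -196081 - 3880409/36 = -10939325/36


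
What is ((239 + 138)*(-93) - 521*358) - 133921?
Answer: -355500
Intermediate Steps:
((239 + 138)*(-93) - 521*358) - 133921 = (377*(-93) - 186518) - 133921 = (-35061 - 186518) - 133921 = -221579 - 133921 = -355500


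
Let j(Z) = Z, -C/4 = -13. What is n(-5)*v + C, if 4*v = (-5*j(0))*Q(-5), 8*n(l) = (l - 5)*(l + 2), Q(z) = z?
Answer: 52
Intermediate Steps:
C = 52 (C = -4*(-13) = 52)
n(l) = (-5 + l)*(2 + l)/8 (n(l) = ((l - 5)*(l + 2))/8 = ((-5 + l)*(2 + l))/8 = (-5 + l)*(2 + l)/8)
v = 0 (v = (-5*0*(-5))/4 = (0*(-5))/4 = (¼)*0 = 0)
n(-5)*v + C = (-5/4 - 3/8*(-5) + (⅛)*(-5)²)*0 + 52 = (-5/4 + 15/8 + (⅛)*25)*0 + 52 = (-5/4 + 15/8 + 25/8)*0 + 52 = (15/4)*0 + 52 = 0 + 52 = 52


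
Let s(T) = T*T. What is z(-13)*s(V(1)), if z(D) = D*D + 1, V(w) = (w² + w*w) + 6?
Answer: 10880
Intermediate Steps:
V(w) = 6 + 2*w² (V(w) = (w² + w²) + 6 = 2*w² + 6 = 6 + 2*w²)
s(T) = T²
z(D) = 1 + D² (z(D) = D² + 1 = 1 + D²)
z(-13)*s(V(1)) = (1 + (-13)²)*(6 + 2*1²)² = (1 + 169)*(6 + 2*1)² = 170*(6 + 2)² = 170*8² = 170*64 = 10880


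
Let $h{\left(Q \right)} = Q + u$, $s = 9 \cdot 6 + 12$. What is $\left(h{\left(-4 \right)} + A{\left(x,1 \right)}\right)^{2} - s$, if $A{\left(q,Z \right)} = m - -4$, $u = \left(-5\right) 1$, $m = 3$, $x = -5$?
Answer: $-62$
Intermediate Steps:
$u = -5$
$s = 66$ ($s = 54 + 12 = 66$)
$A{\left(q,Z \right)} = 7$ ($A{\left(q,Z \right)} = 3 - -4 = 3 + 4 = 7$)
$h{\left(Q \right)} = -5 + Q$ ($h{\left(Q \right)} = Q - 5 = -5 + Q$)
$\left(h{\left(-4 \right)} + A{\left(x,1 \right)}\right)^{2} - s = \left(\left(-5 - 4\right) + 7\right)^{2} - 66 = \left(-9 + 7\right)^{2} - 66 = \left(-2\right)^{2} - 66 = 4 - 66 = -62$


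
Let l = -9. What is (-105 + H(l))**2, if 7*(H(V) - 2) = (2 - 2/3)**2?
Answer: 41899729/3969 ≈ 10557.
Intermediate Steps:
H(V) = 142/63 (H(V) = 2 + (2 - 2/3)**2/7 = 2 + (4/3)**2/7 = 2 + (1/7)*(16/9) = 2 + 16/63 = 142/63)
(-105 + H(l))**2 = (-105 + 142/63)**2 = (-6473/63)**2 = 41899729/3969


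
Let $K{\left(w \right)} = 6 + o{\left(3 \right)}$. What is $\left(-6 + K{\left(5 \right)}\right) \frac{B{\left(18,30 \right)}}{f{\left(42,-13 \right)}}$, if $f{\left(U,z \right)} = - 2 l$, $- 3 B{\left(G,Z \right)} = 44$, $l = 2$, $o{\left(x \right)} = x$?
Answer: $11$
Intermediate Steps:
$B{\left(G,Z \right)} = - \frac{44}{3}$ ($B{\left(G,Z \right)} = \left(- \frac{1}{3}\right) 44 = - \frac{44}{3}$)
$K{\left(w \right)} = 9$ ($K{\left(w \right)} = 6 + 3 = 9$)
$f{\left(U,z \right)} = -4$ ($f{\left(U,z \right)} = \left(-2\right) 2 = -4$)
$\left(-6 + K{\left(5 \right)}\right) \frac{B{\left(18,30 \right)}}{f{\left(42,-13 \right)}} = \left(-6 + 9\right) \left(- \frac{44}{3 \left(-4\right)}\right) = 3 \left(\left(- \frac{44}{3}\right) \left(- \frac{1}{4}\right)\right) = 3 \cdot \frac{11}{3} = 11$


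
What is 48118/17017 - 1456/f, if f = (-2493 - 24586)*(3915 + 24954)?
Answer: 413362261270/146186062737 ≈ 2.8276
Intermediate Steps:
f = -781743651 (f = -27079*28869 = -781743651)
48118/17017 - 1456/f = 48118/17017 - 1456/(-781743651) = 48118*(1/17017) - 1456*(-1/781743651) = 6874/2431 + 112/60134127 = 413362261270/146186062737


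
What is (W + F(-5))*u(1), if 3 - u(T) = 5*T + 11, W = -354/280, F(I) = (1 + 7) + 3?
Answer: -17719/140 ≈ -126.56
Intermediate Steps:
F(I) = 11 (F(I) = 8 + 3 = 11)
W = -177/140 (W = -354*1/280 = -177/140 ≈ -1.2643)
u(T) = -8 - 5*T (u(T) = 3 - (5*T + 11) = 3 - (11 + 5*T) = 3 + (-11 - 5*T) = -8 - 5*T)
(W + F(-5))*u(1) = (-177/140 + 11)*(-8 - 5*1) = 1363*(-8 - 5)/140 = (1363/140)*(-13) = -17719/140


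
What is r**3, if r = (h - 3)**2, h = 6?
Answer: 729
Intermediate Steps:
r = 9 (r = (6 - 3)**2 = 3**2 = 9)
r**3 = 9**3 = 729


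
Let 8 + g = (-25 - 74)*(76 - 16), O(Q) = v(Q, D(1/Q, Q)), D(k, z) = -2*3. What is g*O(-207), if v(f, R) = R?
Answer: 35688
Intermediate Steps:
D(k, z) = -6
O(Q) = -6
g = -5948 (g = -8 + (-25 - 74)*(76 - 16) = -8 - 99*60 = -8 - 5940 = -5948)
g*O(-207) = -5948*(-6) = 35688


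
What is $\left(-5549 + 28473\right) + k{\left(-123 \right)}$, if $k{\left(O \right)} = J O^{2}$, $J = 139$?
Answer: $2125855$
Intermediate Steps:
$k{\left(O \right)} = 139 O^{2}$
$\left(-5549 + 28473\right) + k{\left(-123 \right)} = \left(-5549 + 28473\right) + 139 \left(-123\right)^{2} = 22924 + 139 \cdot 15129 = 22924 + 2102931 = 2125855$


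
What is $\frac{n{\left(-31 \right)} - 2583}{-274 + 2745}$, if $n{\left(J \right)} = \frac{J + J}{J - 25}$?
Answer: $- \frac{72293}{69188} \approx -1.0449$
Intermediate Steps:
$n{\left(J \right)} = \frac{2 J}{-25 + J}$
$\frac{n{\left(-31 \right)} - 2583}{-274 + 2745} = \frac{2 \left(-31\right) \frac{1}{-25 - 31} - 2583}{-274 + 2745} = \frac{2 \left(-31\right) \frac{1}{-56} - 2583}{2471} = \left(2 \left(-31\right) \left(- \frac{1}{56}\right) - 2583\right) \frac{1}{2471} = \left(\frac{31}{28} - 2583\right) \frac{1}{2471} = \left(- \frac{72293}{28}\right) \frac{1}{2471} = - \frac{72293}{69188}$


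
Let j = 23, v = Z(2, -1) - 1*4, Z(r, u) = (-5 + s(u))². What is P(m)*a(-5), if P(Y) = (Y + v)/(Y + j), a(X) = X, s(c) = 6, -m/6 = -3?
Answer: -75/41 ≈ -1.8293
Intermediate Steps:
m = 18 (m = -6*(-3) = 18)
Z(r, u) = 1 (Z(r, u) = (-5 + 6)² = 1² = 1)
v = -3 (v = 1 - 1*4 = 1 - 4 = -3)
P(Y) = (-3 + Y)/(23 + Y) (P(Y) = (Y - 3)/(Y + 23) = (-3 + Y)/(23 + Y))
P(m)*a(-5) = ((-3 + 18)/(23 + 18))*(-5) = (15/41)*(-5) = -75/41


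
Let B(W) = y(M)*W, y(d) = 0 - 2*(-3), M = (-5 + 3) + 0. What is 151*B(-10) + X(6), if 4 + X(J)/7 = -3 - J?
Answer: -9151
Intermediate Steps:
M = -2 (M = -2 + 0 = -2)
y(d) = 6 (y(d) = 0 + 6 = 6)
X(J) = -49 - 7*J (X(J) = -28 + 7*(-3 - J) = -28 + (-21 - 7*J) = -49 - 7*J)
B(W) = 6*W
151*B(-10) + X(6) = 151*(6*(-10)) + (-49 - 7*6) = 151*(-60) + (-49 - 42) = -9060 - 91 = -9151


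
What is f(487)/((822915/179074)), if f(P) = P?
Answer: 87209038/822915 ≈ 105.98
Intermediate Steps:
f(487)/((822915/179074)) = 487/((822915/179074)) = 487/((822915*(1/179074))) = 487/(822915/179074) = 487*(179074/822915) = 87209038/822915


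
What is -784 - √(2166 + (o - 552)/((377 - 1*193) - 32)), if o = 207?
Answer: -784 - 3*√1388634/76 ≈ -830.52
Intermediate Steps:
-784 - √(2166 + (o - 552)/((377 - 1*193) - 32)) = -784 - √(2166 + (207 - 552)/((377 - 1*193) - 32)) = -784 - √(2166 - 345/((377 - 193) - 32)) = -784 - √(2166 - 345/(184 - 32)) = -784 - √(2166 - 345/152) = -784 - √(328887/152) = -784 - 3*√1388634/76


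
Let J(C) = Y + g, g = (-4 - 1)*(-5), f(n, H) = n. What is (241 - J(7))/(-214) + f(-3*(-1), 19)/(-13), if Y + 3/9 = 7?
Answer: -5045/4173 ≈ -1.2090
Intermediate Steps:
Y = 20/3 (Y = -⅓ + 7 = 20/3 ≈ 6.6667)
g = 25 (g = -5*(-5) = 25)
J(C) = 95/3 (J(C) = 20/3 + 25 = 95/3)
(241 - J(7))/(-214) + f(-3*(-1), 19)/(-13) = (241 - 1*95/3)/(-214) - 3*(-1)/(-13) = (241 - 95/3)*(-1/214) + 3*(-1/13) = (628/3)*(-1/214) - 3/13 = -314/321 - 3/13 = -5045/4173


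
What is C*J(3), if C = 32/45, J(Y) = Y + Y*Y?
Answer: 128/15 ≈ 8.5333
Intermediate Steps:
J(Y) = Y + Y²
C = 32/45 (C = 32*(1/45) = 32/45 ≈ 0.71111)
C*J(3) = 32*(3*(1 + 3))/45 = 32*(3*4)/45 = (32/45)*12 = 128/15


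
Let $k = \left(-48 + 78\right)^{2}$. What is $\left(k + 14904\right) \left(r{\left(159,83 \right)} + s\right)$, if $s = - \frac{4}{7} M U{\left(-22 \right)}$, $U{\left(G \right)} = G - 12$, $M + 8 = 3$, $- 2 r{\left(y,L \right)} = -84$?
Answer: $- \frac{6100344}{7} \approx -8.7148 \cdot 10^{5}$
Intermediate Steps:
$r{\left(y,L \right)} = 42$ ($r{\left(y,L \right)} = \left(- \frac{1}{2}\right) \left(-84\right) = 42$)
$M = -5$ ($M = -8 + 3 = -5$)
$k = 900$ ($k = 30^{2} = 900$)
$U{\left(G \right)} = -12 + G$ ($U{\left(G \right)} = G - 12 = -12 + G$)
$s = - \frac{680}{7}$ ($s = - \frac{4}{7} \left(-5\right) \left(-12 - 22\right) = \left(-4\right) \frac{1}{7} \left(-5\right) \left(-34\right) = \left(- \frac{4}{7}\right) \left(-5\right) \left(-34\right) = \frac{20}{7} \left(-34\right) = - \frac{680}{7} \approx -97.143$)
$\left(k + 14904\right) \left(r{\left(159,83 \right)} + s\right) = \left(900 + 14904\right) \left(42 - \frac{680}{7}\right) = 15804 \left(- \frac{386}{7}\right) = - \frac{6100344}{7}$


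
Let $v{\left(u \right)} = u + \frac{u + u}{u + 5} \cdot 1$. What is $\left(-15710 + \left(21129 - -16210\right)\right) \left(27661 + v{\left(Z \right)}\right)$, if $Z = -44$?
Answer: $\frac{23297698979}{39} \approx 5.9738 \cdot 10^{8}$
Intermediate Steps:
$v{\left(u \right)} = u + \frac{2 u}{5 + u}$ ($v{\left(u \right)} = u + \frac{2 u}{5 + u} 1 = u + \frac{2 u}{5 + u}$)
$\left(-15710 + \left(21129 - -16210\right)\right) \left(27661 + v{\left(Z \right)}\right) = \left(-15710 + \left(21129 - -16210\right)\right) \left(27661 - \frac{44 \left(7 - 44\right)}{5 - 44}\right) = \left(-15710 + \left(21129 + 16210\right)\right) \left(27661 - 44 \frac{1}{-39} \left(-37\right)\right) = \left(-15710 + 37339\right) \left(27661 - \left(- \frac{44}{39}\right) \left(-37\right)\right) = 21629 \left(27661 - \frac{1628}{39}\right) = 21629 \cdot \frac{1077151}{39} = \frac{23297698979}{39}$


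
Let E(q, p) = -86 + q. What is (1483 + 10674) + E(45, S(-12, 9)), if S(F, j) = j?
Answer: 12116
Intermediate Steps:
(1483 + 10674) + E(45, S(-12, 9)) = (1483 + 10674) + (-86 + 45) = 12157 - 41 = 12116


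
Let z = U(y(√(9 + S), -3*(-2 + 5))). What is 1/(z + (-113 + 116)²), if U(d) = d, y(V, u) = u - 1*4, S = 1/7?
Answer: -¼ ≈ -0.25000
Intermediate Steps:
S = ⅐ ≈ 0.14286
y(V, u) = -4 + u (y(V, u) = u - 4 = -4 + u)
z = -13 (z = -4 - 3*(-2 + 5) = -4 - 3*3 = -4 - 9 = -13)
1/(z + (-113 + 116)²) = 1/(-13 + (-113 + 116)²) = 1/(-13 + 3²) = 1/(-13 + 9) = 1/(-4) = -¼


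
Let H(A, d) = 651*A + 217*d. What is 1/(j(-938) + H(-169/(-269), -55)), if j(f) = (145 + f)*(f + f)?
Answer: 269/397082196 ≈ 6.7744e-7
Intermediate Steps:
H(A, d) = 217*d + 651*A
j(f) = 2*f*(145 + f) (j(f) = (145 + f)*(2*f) = 2*f*(145 + f))
1/(j(-938) + H(-169/(-269), -55)) = 1/(2*(-938)*(145 - 938) + (217*(-55) + 651*(-169/(-269)))) = 1/(2*(-938)*(-793) + (-11935 + 651*(-169*(-1/269)))) = 1/(1487668 + (-11935 + 651*(169/269))) = 1/(1487668 + (-11935 + 110019/269)) = 1/(1487668 - 3100496/269) = 1/(397082196/269) = 269/397082196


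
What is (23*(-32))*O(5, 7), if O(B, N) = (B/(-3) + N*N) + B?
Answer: -115552/3 ≈ -38517.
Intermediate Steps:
O(B, N) = N**2 + 2*B/3 (O(B, N) = (-B/3 + N**2) + B = (N**2 - B/3) + B = N**2 + 2*B/3)
(23*(-32))*O(5, 7) = (23*(-32))*(7**2 + (2/3)*5) = -736*(49 + 10/3) = -736*157/3 = -115552/3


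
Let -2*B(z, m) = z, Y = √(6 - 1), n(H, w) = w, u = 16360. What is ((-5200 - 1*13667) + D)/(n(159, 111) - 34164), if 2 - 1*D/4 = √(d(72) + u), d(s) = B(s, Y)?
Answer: 18859/34053 + 8*√4081/34053 ≈ 0.56882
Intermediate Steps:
Y = √5 ≈ 2.2361
B(z, m) = -z/2
d(s) = -s/2
D = 8 - 8*√4081 (D = 8 - 4*√(-½*72 + 16360) = 8 - 4*√(-36 + 16360) = 8 - 8*√4081 ≈ -503.06)
((-5200 - 1*13667) + D)/(n(159, 111) - 34164) = ((-5200 - 1*13667) + (8 - 8*√4081))/(111 - 34164) = ((-5200 - 13667) + (8 - 8*√4081))/(-34053) = (-18867 + (8 - 8*√4081))*(-1/34053) = (-18859 - 8*√4081)*(-1/34053) = 18859/34053 + 8*√4081/34053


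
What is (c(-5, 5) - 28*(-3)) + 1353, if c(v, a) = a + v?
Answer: 1437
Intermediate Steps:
(c(-5, 5) - 28*(-3)) + 1353 = ((5 - 5) - 28*(-3)) + 1353 = (0 + 84) + 1353 = 84 + 1353 = 1437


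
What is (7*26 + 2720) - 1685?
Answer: 1217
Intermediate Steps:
(7*26 + 2720) - 1685 = (182 + 2720) - 1685 = 2902 - 1685 = 1217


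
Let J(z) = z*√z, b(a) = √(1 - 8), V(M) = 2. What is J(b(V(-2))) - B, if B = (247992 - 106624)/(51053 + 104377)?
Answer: -70684/77715 + 7^(¾)*I^(3/2) ≈ -3.9526 + 3.043*I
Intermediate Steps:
b(a) = I*√7 (b(a) = √(-7) = I*√7)
J(z) = z^(3/2)
B = 70684/77715 (B = 141368/155430 = 141368*(1/155430) = 70684/77715 ≈ 0.90953)
J(b(V(-2))) - B = (I*√7)^(3/2) - 1*70684/77715 = 7^(¾)*I^(3/2) - 70684/77715 = -70684/77715 + 7^(¾)*I^(3/2)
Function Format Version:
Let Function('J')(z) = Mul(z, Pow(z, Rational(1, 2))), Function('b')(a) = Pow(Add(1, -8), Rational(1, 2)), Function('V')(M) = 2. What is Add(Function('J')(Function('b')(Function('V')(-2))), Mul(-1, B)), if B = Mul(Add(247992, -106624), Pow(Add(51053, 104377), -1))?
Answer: Add(Rational(-70684, 77715), Mul(Pow(7, Rational(3, 4)), Pow(I, Rational(3, 2)))) ≈ Add(-3.9526, Mul(3.0430, I))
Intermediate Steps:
Function('b')(a) = Mul(I, Pow(7, Rational(1, 2))) (Function('b')(a) = Pow(-7, Rational(1, 2)) = Mul(I, Pow(7, Rational(1, 2))))
Function('J')(z) = Pow(z, Rational(3, 2))
B = Rational(70684, 77715) (B = Mul(141368, Pow(155430, -1)) = Mul(141368, Rational(1, 155430)) = Rational(70684, 77715) ≈ 0.90953)
Add(Function('J')(Function('b')(Function('V')(-2))), Mul(-1, B)) = Add(Pow(Mul(I, Pow(7, Rational(1, 2))), Rational(3, 2)), Mul(-1, Rational(70684, 77715))) = Add(Mul(Pow(7, Rational(3, 4)), Pow(I, Rational(3, 2))), Rational(-70684, 77715)) = Add(Rational(-70684, 77715), Mul(Pow(7, Rational(3, 4)), Pow(I, Rational(3, 2))))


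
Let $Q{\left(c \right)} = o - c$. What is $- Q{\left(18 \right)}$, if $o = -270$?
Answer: $288$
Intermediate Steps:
$Q{\left(c \right)} = -270 - c$
$- Q{\left(18 \right)} = - (-270 - 18) = \left(-1\right) \left(-288\right) = 288$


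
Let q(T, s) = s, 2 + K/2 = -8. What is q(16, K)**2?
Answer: 400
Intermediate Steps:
K = -20 (K = -4 + 2*(-8) = -4 - 16 = -20)
q(16, K)**2 = (-20)**2 = 400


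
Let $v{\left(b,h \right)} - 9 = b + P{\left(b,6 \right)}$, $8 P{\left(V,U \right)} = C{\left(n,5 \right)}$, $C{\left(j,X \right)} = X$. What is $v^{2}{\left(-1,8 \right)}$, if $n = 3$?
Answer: $\frac{4761}{64} \approx 74.391$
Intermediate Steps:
$P{\left(V,U \right)} = \frac{5}{8}$ ($P{\left(V,U \right)} = \frac{1}{8} \cdot 5 = \frac{5}{8}$)
$v{\left(b,h \right)} = \frac{77}{8} + b$ ($v{\left(b,h \right)} = 9 + \left(b + \frac{5}{8}\right) = 9 + \left(\frac{5}{8} + b\right) = \frac{77}{8} + b$)
$v^{2}{\left(-1,8 \right)} = \left(\frac{77}{8} - 1\right)^{2} = \left(\frac{69}{8}\right)^{2} = \frac{4761}{64}$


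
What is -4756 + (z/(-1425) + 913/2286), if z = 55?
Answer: -1032782167/217170 ≈ -4755.6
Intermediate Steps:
-4756 + (z/(-1425) + 913/2286) = -4756 + (55/(-1425) + 913/2286) = -4756 + (55*(-1/1425) + 913*(1/2286)) = -4756 + (-11/285 + 913/2286) = -4756 + 78353/217170 = -1032782167/217170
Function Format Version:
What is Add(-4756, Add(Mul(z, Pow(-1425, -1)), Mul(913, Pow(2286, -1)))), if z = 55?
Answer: Rational(-1032782167, 217170) ≈ -4755.6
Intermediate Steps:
Add(-4756, Add(Mul(z, Pow(-1425, -1)), Mul(913, Pow(2286, -1)))) = Add(-4756, Add(Mul(55, Pow(-1425, -1)), Mul(913, Pow(2286, -1)))) = Add(-4756, Add(Mul(55, Rational(-1, 1425)), Mul(913, Rational(1, 2286)))) = Add(-4756, Add(Rational(-11, 285), Rational(913, 2286))) = Add(-4756, Rational(78353, 217170)) = Rational(-1032782167, 217170)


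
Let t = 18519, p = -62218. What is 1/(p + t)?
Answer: -1/43699 ≈ -2.2884e-5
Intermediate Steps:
1/(p + t) = 1/(-62218 + 18519) = 1/(-43699) = -1/43699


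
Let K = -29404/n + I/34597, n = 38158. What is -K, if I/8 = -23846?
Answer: 4148307766/660076163 ≈ 6.2846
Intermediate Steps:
I = -190768 (I = 8*(-23846) = -190768)
K = -4148307766/660076163 (K = -29404/38158 - 190768/34597 = -29404*1/38158 - 190768*1/34597 = -14702/19079 - 190768/34597 = -4148307766/660076163 ≈ -6.2846)
-K = -1*(-4148307766/660076163) = 4148307766/660076163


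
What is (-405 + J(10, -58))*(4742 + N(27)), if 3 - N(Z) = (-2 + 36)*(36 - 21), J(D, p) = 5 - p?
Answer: -1448370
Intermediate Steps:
N(Z) = -507 (N(Z) = 3 - (-2 + 36)*(36 - 21) = 3 - 34*15 = 3 - 1*510 = 3 - 510 = -507)
(-405 + J(10, -58))*(4742 + N(27)) = (-405 + (5 - 1*(-58)))*(4742 - 507) = (-405 + (5 + 58))*4235 = (-405 + 63)*4235 = -342*4235 = -1448370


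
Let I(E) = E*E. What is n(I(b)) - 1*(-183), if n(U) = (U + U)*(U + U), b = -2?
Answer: 247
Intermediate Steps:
I(E) = E²
n(U) = 4*U² (n(U) = (2*U)*(2*U) = 4*U²)
n(I(b)) - 1*(-183) = 4*((-2)²)² - 1*(-183) = 4*4² + 183 = 4*16 + 183 = 64 + 183 = 247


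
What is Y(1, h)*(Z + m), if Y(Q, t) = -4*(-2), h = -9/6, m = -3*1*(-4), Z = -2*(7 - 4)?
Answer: 48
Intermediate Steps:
Z = -6 (Z = -2*3 = -6)
m = 12 (m = -3*(-4) = 12)
h = -3/2 (h = -9*⅙ = -3/2 ≈ -1.5000)
Y(Q, t) = 8
Y(1, h)*(Z + m) = 8*(-6 + 12) = 8*6 = 48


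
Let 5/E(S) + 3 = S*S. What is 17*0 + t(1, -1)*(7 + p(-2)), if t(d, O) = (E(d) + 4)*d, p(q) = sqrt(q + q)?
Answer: 21/2 + 3*I ≈ 10.5 + 3.0*I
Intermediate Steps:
p(q) = sqrt(2)*sqrt(q) (p(q) = sqrt(2*q) = sqrt(2)*sqrt(q))
E(S) = 5/(-3 + S**2) (E(S) = 5/(-3 + S*S) = 5/(-3 + S**2))
t(d, O) = d*(4 + 5/(-3 + d**2)) (t(d, O) = (5/(-3 + d**2) + 4)*d = (4 + 5/(-3 + d**2))*d = d*(4 + 5/(-3 + d**2)))
17*0 + t(1, -1)*(7 + p(-2)) = 17*0 + (1*(-7 + 4*1**2)/(-3 + 1**2))*(7 + sqrt(2)*sqrt(-2)) = 0 + (1*(-7 + 4*1)/(-3 + 1))*(7 + sqrt(2)*(I*sqrt(2))) = 0 + (1*(-7 + 4)/(-2))*(7 + 2*I) = 0 + (1*(-1/2)*(-3))*(7 + 2*I) = 0 + 3*(7 + 2*I)/2 = 0 + (21/2 + 3*I) = 21/2 + 3*I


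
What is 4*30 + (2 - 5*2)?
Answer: 112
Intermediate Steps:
4*30 + (2 - 5*2) = 120 + (2 - 10) = 120 - 8 = 112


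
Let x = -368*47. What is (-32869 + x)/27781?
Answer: -50165/27781 ≈ -1.8057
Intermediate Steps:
x = -17296
(-32869 + x)/27781 = (-32869 - 17296)/27781 = -50165*1/27781 = -50165/27781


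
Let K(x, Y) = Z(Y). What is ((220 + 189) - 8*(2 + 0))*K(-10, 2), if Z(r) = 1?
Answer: 393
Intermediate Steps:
K(x, Y) = 1
((220 + 189) - 8*(2 + 0))*K(-10, 2) = ((220 + 189) - 8*(2 + 0))*1 = (409 - 8*2)*1 = (409 - 16)*1 = 393*1 = 393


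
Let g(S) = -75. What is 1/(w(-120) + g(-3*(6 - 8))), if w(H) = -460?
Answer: -1/535 ≈ -0.0018692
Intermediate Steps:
1/(w(-120) + g(-3*(6 - 8))) = 1/(-460 - 75) = 1/(-535) = -1/535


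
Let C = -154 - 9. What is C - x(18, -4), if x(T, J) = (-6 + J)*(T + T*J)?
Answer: -703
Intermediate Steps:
C = -163
x(T, J) = (-6 + J)*(T + J*T)
C - x(18, -4) = -163 - 18*(-6 + (-4)**2 - 5*(-4)) = -163 - 18*(-6 + 16 + 20) = -163 - 18*30 = -163 - 1*540 = -163 - 540 = -703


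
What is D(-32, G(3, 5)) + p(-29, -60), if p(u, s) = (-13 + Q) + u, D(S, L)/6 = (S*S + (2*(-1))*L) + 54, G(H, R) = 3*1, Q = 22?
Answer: 6412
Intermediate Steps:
G(H, R) = 3
D(S, L) = 324 - 12*L + 6*S**2 (D(S, L) = 6*((S*S + (2*(-1))*L) + 54) = 6*((S**2 - 2*L) + 54) = 6*(54 + S**2 - 2*L) = 324 - 12*L + 6*S**2)
p(u, s) = 9 + u (p(u, s) = (-13 + 22) + u = 9 + u)
D(-32, G(3, 5)) + p(-29, -60) = (324 - 12*3 + 6*(-32)**2) + (9 - 29) = (324 - 36 + 6*1024) - 20 = (324 - 36 + 6144) - 20 = 6432 - 20 = 6412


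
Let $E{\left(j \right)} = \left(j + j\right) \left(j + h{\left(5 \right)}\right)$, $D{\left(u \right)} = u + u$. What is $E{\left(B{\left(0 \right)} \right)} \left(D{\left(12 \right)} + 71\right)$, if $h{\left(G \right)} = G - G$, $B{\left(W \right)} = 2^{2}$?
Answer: $3040$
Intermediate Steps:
$D{\left(u \right)} = 2 u$
$B{\left(W \right)} = 4$
$h{\left(G \right)} = 0$
$E{\left(j \right)} = 2 j^{2}$ ($E{\left(j \right)} = \left(j + j\right) \left(j + 0\right) = 2 j j = 2 j^{2}$)
$E{\left(B{\left(0 \right)} \right)} \left(D{\left(12 \right)} + 71\right) = 2 \cdot 4^{2} \left(2 \cdot 12 + 71\right) = 2 \cdot 16 \left(24 + 71\right) = 32 \cdot 95 = 3040$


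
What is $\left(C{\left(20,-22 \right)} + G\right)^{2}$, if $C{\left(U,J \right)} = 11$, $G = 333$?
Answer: $118336$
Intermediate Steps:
$\left(C{\left(20,-22 \right)} + G\right)^{2} = \left(11 + 333\right)^{2} = 344^{2} = 118336$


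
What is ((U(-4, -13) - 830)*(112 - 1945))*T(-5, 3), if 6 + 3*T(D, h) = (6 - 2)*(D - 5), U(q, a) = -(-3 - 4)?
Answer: -23131238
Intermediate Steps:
U(q, a) = 7 (U(q, a) = -1*(-7) = 7)
T(D, h) = -26/3 + 4*D/3 (T(D, h) = -2 + ((6 - 2)*(D - 5))/3 = -2 + (4*(-5 + D))/3 = -2 + (-20 + 4*D)/3 = -2 + (-20/3 + 4*D/3) = -26/3 + 4*D/3)
((U(-4, -13) - 830)*(112 - 1945))*T(-5, 3) = ((7 - 830)*(112 - 1945))*(-26/3 + (4/3)*(-5)) = (-823*(-1833))*(-26/3 - 20/3) = 1508559*(-46/3) = -23131238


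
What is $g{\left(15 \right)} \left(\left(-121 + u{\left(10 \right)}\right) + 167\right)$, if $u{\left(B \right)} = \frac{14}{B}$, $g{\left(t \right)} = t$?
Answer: $711$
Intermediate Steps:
$g{\left(15 \right)} \left(\left(-121 + u{\left(10 \right)}\right) + 167\right) = 15 \left(\left(-121 + \frac{14}{10}\right) + 167\right) = 15 \left(\left(-121 + 14 \cdot \frac{1}{10}\right) + 167\right) = 15 \left(\left(-121 + \frac{7}{5}\right) + 167\right) = 15 \left(- \frac{598}{5} + 167\right) = 15 \cdot \frac{237}{5} = 711$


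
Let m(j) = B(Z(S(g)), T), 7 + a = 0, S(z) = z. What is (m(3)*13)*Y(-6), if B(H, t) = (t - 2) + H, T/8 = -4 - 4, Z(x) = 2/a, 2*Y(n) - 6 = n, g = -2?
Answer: 0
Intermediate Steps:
Y(n) = 3 + n/2
a = -7 (a = -7 + 0 = -7)
Z(x) = -2/7 (Z(x) = 2/(-7) = 2*(-⅐) = -2/7)
T = -64 (T = 8*(-4 - 4) = 8*(-8) = -64)
B(H, t) = -2 + H + t (B(H, t) = (-2 + t) + H = -2 + H + t)
m(j) = -464/7 (m(j) = -2 - 2/7 - 64 = -464/7)
(m(3)*13)*Y(-6) = (-464/7*13)*(3 + (½)*(-6)) = -6032*(3 - 3)/7 = -6032/7*0 = 0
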